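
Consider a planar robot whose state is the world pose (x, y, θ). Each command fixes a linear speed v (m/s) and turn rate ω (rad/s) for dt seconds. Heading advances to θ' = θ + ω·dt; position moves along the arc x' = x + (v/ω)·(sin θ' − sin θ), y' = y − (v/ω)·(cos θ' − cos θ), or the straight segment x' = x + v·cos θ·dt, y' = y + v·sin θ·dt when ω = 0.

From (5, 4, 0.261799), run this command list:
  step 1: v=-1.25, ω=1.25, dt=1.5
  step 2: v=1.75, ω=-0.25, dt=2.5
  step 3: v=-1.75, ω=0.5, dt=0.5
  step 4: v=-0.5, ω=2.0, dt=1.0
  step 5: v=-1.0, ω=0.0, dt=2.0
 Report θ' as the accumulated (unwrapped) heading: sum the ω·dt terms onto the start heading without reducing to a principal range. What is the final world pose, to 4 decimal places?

step 1: θ'=2.1368 (R=-1.0000) → pose (4.4148, 2.4978, 2.1368)
step 2: θ'=1.5118 (R=-7.0000) → pose (3.3353, 6.6644, 1.5118)
step 3: θ'=1.7618 (R=-3.5000) → pose (3.3929, 5.7936, 1.7618)
step 4: θ'=3.7618 (R=-0.2500) → pose (3.7836, 5.6376, 3.7618)
step 5: θ'=3.7618 (straight) → pose (5.4111, 6.8000, 3.7618)

(5.4111, 6.8000, 3.7618)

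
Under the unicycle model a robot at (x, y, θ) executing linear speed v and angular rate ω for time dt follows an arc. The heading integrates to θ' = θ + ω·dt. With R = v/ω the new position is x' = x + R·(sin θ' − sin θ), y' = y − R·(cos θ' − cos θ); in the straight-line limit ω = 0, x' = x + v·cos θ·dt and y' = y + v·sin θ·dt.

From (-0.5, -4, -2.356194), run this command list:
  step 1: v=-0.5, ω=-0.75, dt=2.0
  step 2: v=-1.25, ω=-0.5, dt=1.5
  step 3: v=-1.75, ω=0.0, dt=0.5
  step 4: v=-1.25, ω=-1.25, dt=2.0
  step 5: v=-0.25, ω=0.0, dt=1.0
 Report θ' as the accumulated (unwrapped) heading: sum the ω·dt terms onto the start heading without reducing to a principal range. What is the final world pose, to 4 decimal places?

step 1: θ'=-3.8562 (R=0.6667) → pose (0.4083, -3.9678, -3.8562)
step 2: θ'=-4.6062 (R=2.5000) → pose (1.2559, -5.5912, -4.6062)
step 3: θ'=-4.6062 (straight) → pose (1.3487, -6.4613, -4.6062)
step 4: θ'=-7.1062 (R=1.0000) → pose (-0.3789, -7.2473, -7.1062)
step 5: θ'=-7.1062 (straight) → pose (-0.5489, -7.0640, -7.1062)

(-0.5489, -7.0640, -7.1062)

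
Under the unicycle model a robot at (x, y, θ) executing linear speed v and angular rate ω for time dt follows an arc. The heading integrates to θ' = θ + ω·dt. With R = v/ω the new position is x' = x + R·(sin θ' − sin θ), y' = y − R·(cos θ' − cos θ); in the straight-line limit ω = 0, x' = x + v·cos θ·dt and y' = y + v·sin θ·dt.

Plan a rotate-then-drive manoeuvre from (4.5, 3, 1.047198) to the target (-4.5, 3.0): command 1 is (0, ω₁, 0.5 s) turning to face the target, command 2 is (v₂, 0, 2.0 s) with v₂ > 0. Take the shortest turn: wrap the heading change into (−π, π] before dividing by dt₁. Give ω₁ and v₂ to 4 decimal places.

heading to target = atan2(3−3, -4.5−4.5) = 3.1416
Δθ = wrap(3.1416 − 1.0472) = 2.0944; ω₁ = Δθ/dt₁ = 4.1888
distance = √((-4.5−4.5)² + (3−3)²) = 9.0000; v₂ = distance/dt₂ = 4.5000

ω₁ = 4.1888, v₂ = 4.5000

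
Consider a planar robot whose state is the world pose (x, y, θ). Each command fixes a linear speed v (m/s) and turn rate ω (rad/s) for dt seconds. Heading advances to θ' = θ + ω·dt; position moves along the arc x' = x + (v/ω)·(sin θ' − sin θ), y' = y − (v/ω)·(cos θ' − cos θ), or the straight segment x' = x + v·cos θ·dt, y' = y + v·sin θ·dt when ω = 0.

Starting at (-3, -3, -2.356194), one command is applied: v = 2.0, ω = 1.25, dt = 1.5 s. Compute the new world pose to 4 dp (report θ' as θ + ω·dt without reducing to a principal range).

(-2.6092, -5.5497, -0.4812)

θ' = -2.3562 + 1.25·1.5 = -0.4812
R = v/ω = 2.0/1.25 = 1.6000
x' = -3 + 1.6000·(sin -0.4812 − sin -2.3562) = -2.6092
y' = -3 − 1.6000·(cos -0.4812 − cos -2.3562) = -5.5497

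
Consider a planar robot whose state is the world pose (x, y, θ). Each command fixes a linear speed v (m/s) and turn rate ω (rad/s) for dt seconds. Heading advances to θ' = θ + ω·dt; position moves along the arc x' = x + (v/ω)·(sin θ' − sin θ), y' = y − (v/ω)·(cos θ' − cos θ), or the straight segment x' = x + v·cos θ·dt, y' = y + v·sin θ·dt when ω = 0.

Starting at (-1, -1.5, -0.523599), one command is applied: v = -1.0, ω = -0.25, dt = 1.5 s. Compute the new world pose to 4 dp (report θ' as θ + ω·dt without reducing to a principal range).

θ' = -0.5236 + -0.25·1.5 = -0.8986
R = v/ω = -1.0/-0.25 = 4.0000
x' = -1 + 4.0000·(sin -0.8986 − sin -0.5236) = -2.1298
y' = -1.5 − 4.0000·(cos -0.8986 − cos -0.5236) = -0.5267

(-2.1298, -0.5267, -0.8986)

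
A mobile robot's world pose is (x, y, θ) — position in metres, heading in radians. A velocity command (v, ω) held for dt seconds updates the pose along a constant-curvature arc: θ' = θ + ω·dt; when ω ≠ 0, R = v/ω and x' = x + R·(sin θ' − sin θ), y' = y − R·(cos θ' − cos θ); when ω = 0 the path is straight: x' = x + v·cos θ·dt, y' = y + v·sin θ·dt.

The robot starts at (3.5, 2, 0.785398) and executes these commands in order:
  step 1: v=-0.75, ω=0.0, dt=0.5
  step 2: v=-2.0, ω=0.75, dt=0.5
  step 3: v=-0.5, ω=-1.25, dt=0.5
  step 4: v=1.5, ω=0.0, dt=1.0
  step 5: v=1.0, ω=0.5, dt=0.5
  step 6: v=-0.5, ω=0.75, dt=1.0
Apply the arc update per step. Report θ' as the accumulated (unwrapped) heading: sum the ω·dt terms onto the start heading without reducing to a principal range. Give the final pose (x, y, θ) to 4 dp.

step 1: θ'=0.7854 (straight) → pose (3.2348, 1.7348, 0.7854)
step 2: θ'=1.1604 (R=-2.6667) → pose (2.6752, 0.9131, 1.1604)
step 3: θ'=0.5354 (R=0.4000) → pose (2.5125, 0.7287, 0.5354)
step 4: θ'=0.5354 (straight) → pose (3.8026, 1.4940, 0.5354)
step 5: θ'=0.7854 (R=2.0000) → pose (4.1965, 1.7999, 0.7854)
step 6: θ'=1.5354 (R=-0.6667) → pose (4.0016, 1.3521, 1.5354)

(4.0016, 1.3521, 1.5354)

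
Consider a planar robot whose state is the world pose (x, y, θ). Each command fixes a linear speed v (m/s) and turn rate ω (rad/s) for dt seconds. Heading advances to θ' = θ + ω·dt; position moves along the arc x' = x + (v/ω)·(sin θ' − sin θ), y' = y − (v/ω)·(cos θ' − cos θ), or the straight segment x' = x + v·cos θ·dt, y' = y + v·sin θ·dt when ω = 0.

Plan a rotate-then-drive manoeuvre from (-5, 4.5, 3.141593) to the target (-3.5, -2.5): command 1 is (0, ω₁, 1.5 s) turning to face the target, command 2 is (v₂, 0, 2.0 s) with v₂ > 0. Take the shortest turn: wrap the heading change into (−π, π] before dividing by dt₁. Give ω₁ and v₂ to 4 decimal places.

heading to target = atan2(-2.5−4.5, -3.5−-5) = -1.3597
Δθ = wrap(-1.3597 − 3.1416) = 1.7819; ω₁ = Δθ/dt₁ = 1.1879
distance = √((-3.5−-5)² + (-2.5−4.5)²) = 7.1589; v₂ = distance/dt₂ = 3.5795

ω₁ = 1.1879, v₂ = 3.5795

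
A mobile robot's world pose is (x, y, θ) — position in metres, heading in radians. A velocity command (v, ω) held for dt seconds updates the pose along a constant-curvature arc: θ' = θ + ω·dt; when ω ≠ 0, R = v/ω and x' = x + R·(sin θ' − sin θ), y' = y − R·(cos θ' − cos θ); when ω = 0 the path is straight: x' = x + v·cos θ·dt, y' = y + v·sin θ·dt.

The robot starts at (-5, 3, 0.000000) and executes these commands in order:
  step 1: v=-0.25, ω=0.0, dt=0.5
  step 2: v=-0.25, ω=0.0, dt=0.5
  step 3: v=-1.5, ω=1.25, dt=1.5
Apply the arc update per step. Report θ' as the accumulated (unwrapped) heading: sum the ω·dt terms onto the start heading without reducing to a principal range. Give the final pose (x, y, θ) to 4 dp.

step 1: θ'=0.0000 (straight) → pose (-5.1250, 3.0000, 0.0000)
step 2: θ'=0.0000 (straight) → pose (-5.2500, 3.0000, 0.0000)
step 3: θ'=1.8750 (R=-1.2000) → pose (-6.3949, 1.4406, 1.8750)

(-6.3949, 1.4406, 1.8750)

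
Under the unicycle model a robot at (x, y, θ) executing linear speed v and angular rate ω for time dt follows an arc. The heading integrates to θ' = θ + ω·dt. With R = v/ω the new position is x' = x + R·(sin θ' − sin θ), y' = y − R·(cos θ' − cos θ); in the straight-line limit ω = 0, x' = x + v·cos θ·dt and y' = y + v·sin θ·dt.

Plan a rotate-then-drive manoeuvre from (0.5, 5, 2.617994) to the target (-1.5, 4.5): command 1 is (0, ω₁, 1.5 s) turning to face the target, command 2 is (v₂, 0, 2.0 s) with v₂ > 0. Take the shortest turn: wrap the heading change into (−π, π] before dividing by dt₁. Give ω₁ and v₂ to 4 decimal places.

ω₁ = 0.5124, v₂ = 1.0308

heading to target = atan2(4.5−5, -1.5−0.5) = -2.8966
Δθ = wrap(-2.8966 − 2.6180) = 0.7686; ω₁ = Δθ/dt₁ = 0.5124
distance = √((-1.5−0.5)² + (4.5−5)²) = 2.0616; v₂ = distance/dt₂ = 1.0308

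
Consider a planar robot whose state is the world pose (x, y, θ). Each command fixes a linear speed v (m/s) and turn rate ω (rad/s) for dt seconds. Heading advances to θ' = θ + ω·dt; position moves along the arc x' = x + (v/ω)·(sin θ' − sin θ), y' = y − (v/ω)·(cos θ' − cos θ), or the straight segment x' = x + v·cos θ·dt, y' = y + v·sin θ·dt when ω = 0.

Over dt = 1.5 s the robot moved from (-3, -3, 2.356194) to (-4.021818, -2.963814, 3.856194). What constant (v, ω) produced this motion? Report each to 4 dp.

v = 0.7500, ω = 1.0000

Δθ = 3.856194 − 2.356194 = 1.500000
ω = Δθ/dt = 1.500000/1.5 = 1.0000
R = Δx/(sin θ' − sin θ) = 0.7500
v = R·ω = 0.7500·1.0000 = 0.7500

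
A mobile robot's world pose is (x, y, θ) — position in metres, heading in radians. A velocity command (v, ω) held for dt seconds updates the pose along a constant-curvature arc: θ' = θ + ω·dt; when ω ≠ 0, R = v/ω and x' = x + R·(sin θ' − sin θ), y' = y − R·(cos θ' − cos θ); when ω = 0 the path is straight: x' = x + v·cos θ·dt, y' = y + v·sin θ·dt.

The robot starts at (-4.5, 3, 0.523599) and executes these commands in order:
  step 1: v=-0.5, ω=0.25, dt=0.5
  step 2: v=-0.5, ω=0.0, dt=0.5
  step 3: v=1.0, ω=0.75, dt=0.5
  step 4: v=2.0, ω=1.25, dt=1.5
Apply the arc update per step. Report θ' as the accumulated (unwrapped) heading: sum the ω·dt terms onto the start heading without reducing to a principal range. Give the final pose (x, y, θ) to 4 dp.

(-5.5556, 5.4651, 2.8986)

step 1: θ'=0.6486 (R=-2.0000) → pose (-4.7081, 2.8618, 0.6486)
step 2: θ'=0.6486 (straight) → pose (-4.9074, 2.7108, 0.6486)
step 3: θ'=1.0236 (R=1.3333) → pose (-4.5742, 3.0796, 1.0236)
step 4: θ'=2.8986 (R=1.6000) → pose (-5.5556, 5.4651, 2.8986)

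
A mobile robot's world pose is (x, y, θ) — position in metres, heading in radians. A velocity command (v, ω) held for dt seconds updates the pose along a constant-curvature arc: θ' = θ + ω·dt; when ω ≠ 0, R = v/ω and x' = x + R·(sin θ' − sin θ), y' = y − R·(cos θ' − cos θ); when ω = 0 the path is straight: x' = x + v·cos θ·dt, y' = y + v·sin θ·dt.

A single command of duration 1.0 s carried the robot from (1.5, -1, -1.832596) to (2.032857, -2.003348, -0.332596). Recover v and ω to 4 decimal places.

v = 1.2500, ω = 1.5000

Δθ = -0.332596 − -1.832596 = 1.500000
ω = Δθ/dt = 1.500000/1.0 = 1.5000
R = −Δy/(cos θ' − cos θ) = 0.8333
v = R·ω = 0.8333·1.5000 = 1.2500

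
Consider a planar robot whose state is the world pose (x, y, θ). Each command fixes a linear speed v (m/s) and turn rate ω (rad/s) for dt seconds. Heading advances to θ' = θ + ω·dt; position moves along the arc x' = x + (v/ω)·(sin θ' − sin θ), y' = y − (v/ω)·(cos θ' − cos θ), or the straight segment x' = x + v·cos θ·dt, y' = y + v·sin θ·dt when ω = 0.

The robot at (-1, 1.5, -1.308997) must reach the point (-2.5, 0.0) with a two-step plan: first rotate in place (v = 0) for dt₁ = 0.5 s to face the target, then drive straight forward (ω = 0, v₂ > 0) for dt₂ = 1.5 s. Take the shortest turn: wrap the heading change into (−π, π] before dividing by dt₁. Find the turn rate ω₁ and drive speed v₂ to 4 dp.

ω₁ = -2.0944, v₂ = 1.4142

heading to target = atan2(0−1.5, -2.5−-1) = -2.3562
Δθ = wrap(-2.3562 − -1.3090) = -1.0472; ω₁ = Δθ/dt₁ = -2.0944
distance = √((-2.5−-1)² + (0−1.5)²) = 2.1213; v₂ = distance/dt₂ = 1.4142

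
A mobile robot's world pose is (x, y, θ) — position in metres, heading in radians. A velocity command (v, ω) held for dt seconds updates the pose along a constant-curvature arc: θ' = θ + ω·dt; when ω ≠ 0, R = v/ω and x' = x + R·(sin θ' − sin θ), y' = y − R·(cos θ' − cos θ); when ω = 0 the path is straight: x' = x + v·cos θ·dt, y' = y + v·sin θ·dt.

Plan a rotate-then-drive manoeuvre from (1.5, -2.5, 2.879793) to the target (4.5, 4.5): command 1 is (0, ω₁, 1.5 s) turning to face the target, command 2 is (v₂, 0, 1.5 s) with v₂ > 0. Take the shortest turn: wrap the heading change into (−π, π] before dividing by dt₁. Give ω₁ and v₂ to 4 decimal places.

heading to target = atan2(4.5−-2.5, 4.5−1.5) = 1.1659
Δθ = wrap(1.1659 − 2.8798) = -1.7139; ω₁ = Δθ/dt₁ = -1.1426
distance = √((4.5−1.5)² + (4.5−-2.5)²) = 7.6158; v₂ = distance/dt₂ = 5.0772

ω₁ = -1.1426, v₂ = 5.0772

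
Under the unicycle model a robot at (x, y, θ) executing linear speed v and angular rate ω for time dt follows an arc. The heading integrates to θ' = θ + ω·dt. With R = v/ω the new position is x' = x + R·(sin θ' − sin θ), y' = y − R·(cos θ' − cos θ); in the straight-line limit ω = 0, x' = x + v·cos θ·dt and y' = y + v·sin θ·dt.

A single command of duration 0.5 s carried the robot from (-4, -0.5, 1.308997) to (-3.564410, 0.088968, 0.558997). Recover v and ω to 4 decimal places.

Δθ = 0.558997 − 1.308997 = -0.750000
ω = Δθ/dt = -0.750000/0.5 = -1.5000
R = −Δy/(cos θ' − cos θ) = -1.0000
v = R·ω = -1.0000·-1.5000 = 1.5000

v = 1.5000, ω = -1.5000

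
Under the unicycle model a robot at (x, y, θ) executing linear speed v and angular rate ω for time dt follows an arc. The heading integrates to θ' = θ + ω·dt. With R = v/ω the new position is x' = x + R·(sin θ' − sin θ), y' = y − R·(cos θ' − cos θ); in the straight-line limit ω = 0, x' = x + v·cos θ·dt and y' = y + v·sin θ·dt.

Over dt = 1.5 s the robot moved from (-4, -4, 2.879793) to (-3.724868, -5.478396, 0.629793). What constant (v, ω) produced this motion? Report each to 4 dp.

Δθ = 0.629793 − 2.879793 = -2.250000
ω = Δθ/dt = -2.250000/1.5 = -1.5000
R = −Δy/(cos θ' − cos θ) = 0.8333
v = R·ω = 0.8333·-1.5000 = -1.2500

v = -1.2500, ω = -1.5000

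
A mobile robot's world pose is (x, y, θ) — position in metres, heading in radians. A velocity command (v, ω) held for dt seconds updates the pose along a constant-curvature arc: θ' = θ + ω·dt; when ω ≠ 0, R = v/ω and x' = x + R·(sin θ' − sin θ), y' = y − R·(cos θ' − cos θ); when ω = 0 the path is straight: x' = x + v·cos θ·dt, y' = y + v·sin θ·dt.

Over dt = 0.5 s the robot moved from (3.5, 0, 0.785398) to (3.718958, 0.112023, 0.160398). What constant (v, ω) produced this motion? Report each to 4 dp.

v = 0.5000, ω = -1.2500

Δθ = 0.160398 − 0.785398 = -0.625000
ω = Δθ/dt = -0.625000/0.5 = -1.2500
R = Δx/(sin θ' − sin θ) = -0.4000
v = R·ω = -0.4000·-1.2500 = 0.5000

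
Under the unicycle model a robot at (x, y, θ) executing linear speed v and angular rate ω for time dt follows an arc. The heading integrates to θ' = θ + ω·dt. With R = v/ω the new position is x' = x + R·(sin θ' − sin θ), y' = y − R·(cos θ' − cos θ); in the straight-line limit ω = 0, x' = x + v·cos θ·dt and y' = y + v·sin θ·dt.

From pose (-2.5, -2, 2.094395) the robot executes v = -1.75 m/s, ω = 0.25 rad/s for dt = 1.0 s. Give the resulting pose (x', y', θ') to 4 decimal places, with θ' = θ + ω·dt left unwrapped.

(-1.4456, -3.3910, 2.3444)

θ' = 2.0944 + 0.25·1.0 = 2.3444
R = v/ω = -1.75/0.25 = -7.0000
x' = -2.5 + -7.0000·(sin 2.3444 − sin 2.0944) = -1.4456
y' = -2 − -7.0000·(cos 2.3444 − cos 2.0944) = -3.3910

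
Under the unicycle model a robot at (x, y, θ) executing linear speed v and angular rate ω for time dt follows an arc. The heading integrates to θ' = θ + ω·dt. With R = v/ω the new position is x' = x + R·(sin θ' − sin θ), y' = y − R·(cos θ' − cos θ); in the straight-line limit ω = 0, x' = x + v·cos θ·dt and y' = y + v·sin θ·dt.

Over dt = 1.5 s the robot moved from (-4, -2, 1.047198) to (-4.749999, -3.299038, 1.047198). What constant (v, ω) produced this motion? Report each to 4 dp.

Δθ = 1.047198 − 1.047198 = 0.000000
ω = Δθ/dt = 0.000000/1.5 = 0.0000
ω = 0 → v = (Δx·cos θ + Δy·sin θ)/dt = -1.0000

v = -1.0000, ω = 0.0000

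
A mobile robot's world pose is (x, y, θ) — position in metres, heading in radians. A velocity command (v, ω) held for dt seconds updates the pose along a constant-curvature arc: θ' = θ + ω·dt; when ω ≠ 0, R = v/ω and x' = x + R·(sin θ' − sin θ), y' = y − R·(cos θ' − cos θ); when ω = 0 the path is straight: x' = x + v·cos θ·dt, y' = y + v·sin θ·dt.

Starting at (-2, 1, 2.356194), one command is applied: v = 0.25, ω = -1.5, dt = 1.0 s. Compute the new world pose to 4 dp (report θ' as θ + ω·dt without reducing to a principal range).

(-2.0080, 1.2271, 0.8562)

θ' = 2.3562 + -1.5·1.0 = 0.8562
R = v/ω = 0.25/-1.5 = -0.1667
x' = -2 + -0.1667·(sin 0.8562 − sin 2.3562) = -2.0080
y' = 1 − -0.1667·(cos 0.8562 − cos 2.3562) = 1.2271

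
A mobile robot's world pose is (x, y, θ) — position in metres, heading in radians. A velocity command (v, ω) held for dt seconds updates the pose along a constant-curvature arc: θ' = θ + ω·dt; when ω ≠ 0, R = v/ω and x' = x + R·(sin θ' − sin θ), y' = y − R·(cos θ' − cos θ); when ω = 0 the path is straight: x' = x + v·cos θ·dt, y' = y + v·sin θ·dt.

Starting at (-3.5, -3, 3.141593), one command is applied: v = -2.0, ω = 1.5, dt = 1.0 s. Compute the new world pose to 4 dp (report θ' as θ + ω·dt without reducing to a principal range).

θ' = 3.1416 + 1.5·1.0 = 4.6416
R = v/ω = -2.0/1.5 = -1.3333
x' = -3.5 + -1.3333·(sin 4.6416 − sin 3.1416) = -2.1700
y' = -3 − -1.3333·(cos 4.6416 − cos 3.1416) = -1.7610

(-2.1700, -1.7610, 4.6416)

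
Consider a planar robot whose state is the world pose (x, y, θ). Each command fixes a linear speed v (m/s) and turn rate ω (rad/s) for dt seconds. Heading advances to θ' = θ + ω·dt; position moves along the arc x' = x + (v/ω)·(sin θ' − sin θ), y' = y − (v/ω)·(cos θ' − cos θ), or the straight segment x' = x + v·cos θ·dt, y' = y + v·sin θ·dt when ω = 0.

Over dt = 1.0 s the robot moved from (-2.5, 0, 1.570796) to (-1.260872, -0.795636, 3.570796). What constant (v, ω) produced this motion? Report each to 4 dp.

Δθ = 3.570796 − 1.570796 = 2.000000
ω = Δθ/dt = 2.000000/1.0 = 2.0000
R = Δx/(sin θ' − sin θ) = -0.8750
v = R·ω = -0.8750·2.0000 = -1.7500

v = -1.7500, ω = 2.0000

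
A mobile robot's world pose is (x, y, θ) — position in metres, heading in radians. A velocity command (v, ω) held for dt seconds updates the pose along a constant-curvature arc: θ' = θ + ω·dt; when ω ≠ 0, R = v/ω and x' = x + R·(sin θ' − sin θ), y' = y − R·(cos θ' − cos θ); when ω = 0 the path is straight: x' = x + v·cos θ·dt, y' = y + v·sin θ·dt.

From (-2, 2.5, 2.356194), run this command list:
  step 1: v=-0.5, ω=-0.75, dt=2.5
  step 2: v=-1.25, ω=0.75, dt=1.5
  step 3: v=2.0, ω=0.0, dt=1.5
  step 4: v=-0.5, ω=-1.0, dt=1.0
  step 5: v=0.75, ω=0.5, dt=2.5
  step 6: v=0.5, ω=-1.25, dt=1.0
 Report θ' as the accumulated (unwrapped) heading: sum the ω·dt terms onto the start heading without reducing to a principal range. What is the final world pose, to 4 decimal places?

step 1: θ'=0.4812 (R=0.6667) → pose (-2.1628, 1.4376, 0.4812)
step 2: θ'=1.6062 (R=-1.6667) → pose (-3.0571, -0.0988, 1.6062)
step 3: θ'=1.6062 (straight) → pose (-3.1632, 2.8994, 1.6062)
step 4: θ'=0.6062 (R=0.5000) → pose (-3.3781, 2.4708, 0.6062)
step 5: θ'=1.8562 (R=1.5000) → pose (-2.7933, 4.1258, 1.8562)
step 6: θ'=0.6062 (R=-0.4000) → pose (-2.6374, 4.5671, 0.6062)

(-2.6374, 4.5671, 0.6062)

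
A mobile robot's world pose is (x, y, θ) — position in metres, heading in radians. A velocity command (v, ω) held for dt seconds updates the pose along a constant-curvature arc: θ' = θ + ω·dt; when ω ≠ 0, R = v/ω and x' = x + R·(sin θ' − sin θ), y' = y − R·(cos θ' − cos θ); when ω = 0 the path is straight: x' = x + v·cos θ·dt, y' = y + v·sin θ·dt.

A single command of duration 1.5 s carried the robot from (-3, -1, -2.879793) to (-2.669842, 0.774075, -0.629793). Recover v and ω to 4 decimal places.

Δθ = -0.629793 − -2.879793 = 2.250000
ω = Δθ/dt = 2.250000/1.5 = 1.5000
R = −Δy/(cos θ' − cos θ) = -1.0000
v = R·ω = -1.0000·1.5000 = -1.5000

v = -1.5000, ω = 1.5000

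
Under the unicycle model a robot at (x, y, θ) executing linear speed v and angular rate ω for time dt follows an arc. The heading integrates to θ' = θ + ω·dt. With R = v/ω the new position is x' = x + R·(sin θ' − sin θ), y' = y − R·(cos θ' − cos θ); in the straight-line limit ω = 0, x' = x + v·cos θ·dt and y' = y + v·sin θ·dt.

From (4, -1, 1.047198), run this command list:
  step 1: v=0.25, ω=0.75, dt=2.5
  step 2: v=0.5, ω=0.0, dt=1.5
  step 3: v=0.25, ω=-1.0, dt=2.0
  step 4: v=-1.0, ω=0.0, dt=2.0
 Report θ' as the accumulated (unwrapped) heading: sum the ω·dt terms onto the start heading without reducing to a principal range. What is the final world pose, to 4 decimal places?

(1.6989, -1.5436, 0.9222)

step 1: θ'=2.9222 (R=0.3333) → pose (3.7839, -0.5080, 2.9222)
step 2: θ'=2.9222 (straight) → pose (3.0518, -0.3448, 2.9222)
step 3: θ'=0.9222 (R=-0.2500) → pose (2.9070, 0.0503, 0.9222)
step 4: θ'=0.9222 (straight) → pose (1.6989, -1.5436, 0.9222)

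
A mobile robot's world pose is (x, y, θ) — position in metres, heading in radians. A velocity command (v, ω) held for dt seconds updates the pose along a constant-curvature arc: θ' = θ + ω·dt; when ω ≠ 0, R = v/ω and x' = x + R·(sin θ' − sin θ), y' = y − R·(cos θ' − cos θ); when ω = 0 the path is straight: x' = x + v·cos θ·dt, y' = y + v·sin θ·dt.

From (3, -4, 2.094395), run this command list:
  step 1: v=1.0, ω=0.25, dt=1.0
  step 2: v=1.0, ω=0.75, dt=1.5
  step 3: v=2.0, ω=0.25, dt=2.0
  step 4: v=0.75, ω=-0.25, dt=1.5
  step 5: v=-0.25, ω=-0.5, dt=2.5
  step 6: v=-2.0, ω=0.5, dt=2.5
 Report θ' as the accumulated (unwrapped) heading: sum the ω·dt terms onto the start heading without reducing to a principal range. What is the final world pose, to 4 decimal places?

step 1: θ'=2.3444 (R=4.0000) → pose (2.3975, -3.2051, 2.3444)
step 2: θ'=3.4694 (R=1.3333) → pose (1.0143, -2.8744, 3.4694)
step 3: θ'=3.9694 (R=8.0000) → pose (-2.3015, -5.0365, 3.9694)
step 4: θ'=3.5944 (R=-3.0000) → pose (-3.1984, -5.7047, 3.5944)
step 5: θ'=2.3444 (R=0.5000) → pose (-2.6220, -5.8049, 2.3444)
step 6: θ'=3.5944 (R=-4.0000) → pose (1.9896, -6.6070, 3.5944)

(1.9896, -6.6070, 3.5944)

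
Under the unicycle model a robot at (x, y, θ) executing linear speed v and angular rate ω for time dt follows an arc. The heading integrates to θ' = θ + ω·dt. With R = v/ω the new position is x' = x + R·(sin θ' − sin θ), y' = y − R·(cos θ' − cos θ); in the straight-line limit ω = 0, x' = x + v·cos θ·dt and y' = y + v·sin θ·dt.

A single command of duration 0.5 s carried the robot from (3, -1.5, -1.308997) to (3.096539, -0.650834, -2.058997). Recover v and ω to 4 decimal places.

Δθ = -2.058997 − -1.308997 = -0.750000
ω = Δθ/dt = -0.750000/0.5 = -1.5000
R = −Δy/(cos θ' − cos θ) = 1.1667
v = R·ω = 1.1667·-1.5000 = -1.7500

v = -1.7500, ω = -1.5000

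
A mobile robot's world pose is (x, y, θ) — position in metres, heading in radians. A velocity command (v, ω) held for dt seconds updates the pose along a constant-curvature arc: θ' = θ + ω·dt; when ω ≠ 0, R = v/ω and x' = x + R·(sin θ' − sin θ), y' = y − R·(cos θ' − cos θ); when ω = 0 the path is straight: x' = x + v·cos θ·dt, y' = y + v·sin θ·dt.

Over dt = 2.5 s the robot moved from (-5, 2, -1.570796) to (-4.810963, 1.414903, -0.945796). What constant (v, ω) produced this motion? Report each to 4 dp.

Δθ = -0.945796 − -1.570796 = 0.625000
ω = Δθ/dt = 0.625000/2.5 = 0.2500
R = −Δy/(cos θ' − cos θ) = 1.0000
v = R·ω = 1.0000·0.2500 = 0.2500

v = 0.2500, ω = 0.2500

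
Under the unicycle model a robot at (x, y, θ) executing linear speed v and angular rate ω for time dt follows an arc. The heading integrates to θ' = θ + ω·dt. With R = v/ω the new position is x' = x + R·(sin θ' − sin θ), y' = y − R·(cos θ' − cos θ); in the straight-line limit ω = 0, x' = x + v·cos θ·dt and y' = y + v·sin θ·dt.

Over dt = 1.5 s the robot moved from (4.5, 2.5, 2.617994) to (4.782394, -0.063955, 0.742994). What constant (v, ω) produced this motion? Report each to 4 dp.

Δθ = 0.742994 − 2.617994 = -1.875000
ω = Δθ/dt = -1.875000/1.5 = -1.2500
R = −Δy/(cos θ' − cos θ) = 1.6000
v = R·ω = 1.6000·-1.2500 = -2.0000

v = -2.0000, ω = -1.2500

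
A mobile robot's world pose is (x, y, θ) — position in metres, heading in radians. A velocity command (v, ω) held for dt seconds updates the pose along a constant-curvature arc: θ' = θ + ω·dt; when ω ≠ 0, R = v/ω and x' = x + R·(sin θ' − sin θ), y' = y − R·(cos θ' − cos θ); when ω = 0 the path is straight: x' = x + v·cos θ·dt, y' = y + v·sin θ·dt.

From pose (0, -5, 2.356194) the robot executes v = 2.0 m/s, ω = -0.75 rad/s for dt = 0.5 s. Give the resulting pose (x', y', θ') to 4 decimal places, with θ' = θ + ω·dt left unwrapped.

(-0.5596, -4.1783, 1.9812)

θ' = 2.3562 + -0.75·0.5 = 1.9812
R = v/ω = 2.0/-0.75 = -2.6667
x' = 0 + -2.6667·(sin 1.9812 − sin 2.3562) = -0.5596
y' = -5 − -2.6667·(cos 1.9812 − cos 2.3562) = -4.1783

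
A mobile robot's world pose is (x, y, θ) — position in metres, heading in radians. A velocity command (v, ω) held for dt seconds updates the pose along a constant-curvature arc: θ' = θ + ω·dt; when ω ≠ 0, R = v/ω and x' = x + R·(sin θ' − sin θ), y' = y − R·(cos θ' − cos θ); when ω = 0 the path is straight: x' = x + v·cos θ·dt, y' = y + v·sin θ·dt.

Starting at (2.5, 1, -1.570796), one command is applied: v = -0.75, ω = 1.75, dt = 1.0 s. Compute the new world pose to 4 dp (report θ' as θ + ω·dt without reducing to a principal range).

θ' = -1.5708 + 1.75·1.0 = 0.1792
R = v/ω = -0.75/1.75 = -0.4286
x' = 2.5 + -0.4286·(sin 0.1792 − sin -1.5708) = 1.9950
y' = 1 − -0.4286·(cos 0.1792 − cos -1.5708) = 1.4217

(1.9950, 1.4217, 0.1792)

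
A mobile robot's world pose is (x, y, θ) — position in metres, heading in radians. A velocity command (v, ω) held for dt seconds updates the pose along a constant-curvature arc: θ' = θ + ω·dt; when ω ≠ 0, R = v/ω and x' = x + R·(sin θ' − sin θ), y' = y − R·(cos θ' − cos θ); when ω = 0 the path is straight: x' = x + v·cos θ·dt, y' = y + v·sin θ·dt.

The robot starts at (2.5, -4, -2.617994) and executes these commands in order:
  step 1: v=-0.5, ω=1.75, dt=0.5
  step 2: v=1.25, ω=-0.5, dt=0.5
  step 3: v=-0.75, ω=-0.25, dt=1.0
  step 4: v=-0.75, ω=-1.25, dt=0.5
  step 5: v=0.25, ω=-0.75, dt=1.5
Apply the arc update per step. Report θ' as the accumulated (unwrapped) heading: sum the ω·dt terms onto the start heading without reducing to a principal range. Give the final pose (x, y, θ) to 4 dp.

step 1: θ'=-1.7430 (R=-0.2857) → pose (2.6386, -3.8015, -1.7430)
step 2: θ'=-1.9930 (R=-2.5000) → pose (2.4561, -4.3976, -1.9930)
step 3: θ'=-2.2430 (R=3.0000) → pose (2.8453, -3.7587, -2.2430)
step 4: θ'=-2.8680 (R=0.6000) → pose (3.1526, -3.5547, -2.8680)
step 5: θ'=-3.9930 (R=-0.3333) → pose (2.8118, -3.4534, -3.9930)

(2.8118, -3.4534, -3.9930)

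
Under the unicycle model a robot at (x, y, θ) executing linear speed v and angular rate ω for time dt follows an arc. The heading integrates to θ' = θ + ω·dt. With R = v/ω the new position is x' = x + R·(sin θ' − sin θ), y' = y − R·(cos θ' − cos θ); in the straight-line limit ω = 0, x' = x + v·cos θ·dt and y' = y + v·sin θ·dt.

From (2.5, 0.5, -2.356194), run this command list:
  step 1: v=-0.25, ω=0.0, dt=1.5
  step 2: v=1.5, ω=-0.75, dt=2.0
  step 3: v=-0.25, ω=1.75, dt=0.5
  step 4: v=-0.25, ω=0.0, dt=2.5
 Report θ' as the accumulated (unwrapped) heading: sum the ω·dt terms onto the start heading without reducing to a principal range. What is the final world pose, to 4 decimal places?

(0.7737, 0.7354, -2.9812)

step 1: θ'=-2.3562 (straight) → pose (2.7652, 0.7652, -2.3562)
step 2: θ'=-3.8562 (R=-2.0000) → pose (0.0403, 0.6687, -3.8562)
step 3: θ'=-2.9812 (R=-0.1429) → pose (0.1568, 0.6356, -2.9812)
step 4: θ'=-2.9812 (straight) → pose (0.7737, 0.7354, -2.9812)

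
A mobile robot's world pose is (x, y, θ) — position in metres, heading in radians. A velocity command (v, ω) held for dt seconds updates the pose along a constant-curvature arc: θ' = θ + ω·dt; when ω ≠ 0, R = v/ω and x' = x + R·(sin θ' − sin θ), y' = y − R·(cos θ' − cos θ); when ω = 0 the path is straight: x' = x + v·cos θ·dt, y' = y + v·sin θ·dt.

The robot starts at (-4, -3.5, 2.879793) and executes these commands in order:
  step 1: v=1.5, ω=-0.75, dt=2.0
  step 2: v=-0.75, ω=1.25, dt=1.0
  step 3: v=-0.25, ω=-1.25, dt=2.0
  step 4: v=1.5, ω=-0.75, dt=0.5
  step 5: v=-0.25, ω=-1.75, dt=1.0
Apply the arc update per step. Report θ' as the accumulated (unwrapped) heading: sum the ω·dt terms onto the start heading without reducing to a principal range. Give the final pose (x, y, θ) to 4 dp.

(-4.5739, -2.0438, -1.9952)

step 1: θ'=1.3798 (R=-2.0000) → pose (-5.4460, -1.1885, 1.3798)
step 2: θ'=2.6298 (R=-0.6000) → pose (-5.1507, -1.8255, 2.6298)
step 3: θ'=0.1298 (R=0.2000) → pose (-5.2228, -2.1982, 0.1298)
step 4: θ'=-0.2452 (R=-2.0000) → pose (-4.4784, -2.2412, -0.2452)
step 5: θ'=-1.9952 (R=0.1429) → pose (-4.5739, -2.0438, -1.9952)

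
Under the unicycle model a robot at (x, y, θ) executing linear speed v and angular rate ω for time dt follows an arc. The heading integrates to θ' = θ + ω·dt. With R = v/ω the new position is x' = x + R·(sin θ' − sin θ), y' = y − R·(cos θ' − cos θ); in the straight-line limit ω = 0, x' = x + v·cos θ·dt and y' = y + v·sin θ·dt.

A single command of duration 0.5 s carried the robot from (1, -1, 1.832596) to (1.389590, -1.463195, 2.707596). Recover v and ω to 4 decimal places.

v = -1.2500, ω = 1.7500

Δθ = 2.707596 − 1.832596 = 0.875000
ω = Δθ/dt = 0.875000/0.5 = 1.7500
R = −Δy/(cos θ' − cos θ) = -0.7143
v = R·ω = -0.7143·1.7500 = -1.2500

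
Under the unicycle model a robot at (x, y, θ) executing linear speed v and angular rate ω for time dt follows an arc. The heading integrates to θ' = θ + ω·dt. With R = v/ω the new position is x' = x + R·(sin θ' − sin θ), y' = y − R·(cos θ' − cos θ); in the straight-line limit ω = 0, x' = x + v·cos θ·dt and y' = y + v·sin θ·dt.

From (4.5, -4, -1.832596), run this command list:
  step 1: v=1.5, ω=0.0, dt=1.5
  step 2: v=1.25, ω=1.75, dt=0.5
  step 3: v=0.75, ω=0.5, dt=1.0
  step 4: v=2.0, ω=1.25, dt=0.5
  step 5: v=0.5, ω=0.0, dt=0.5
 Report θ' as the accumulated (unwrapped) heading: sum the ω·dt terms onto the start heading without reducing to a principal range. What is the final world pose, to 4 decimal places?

(5.8075, -7.3523, 0.1674)

step 1: θ'=-1.8326 (straight) → pose (3.9177, -6.1733, -1.8326)
step 2: θ'=-0.9576 (R=0.7143) → pose (4.0235, -6.7693, -0.9576)
step 3: θ'=-0.4576 (R=1.5000) → pose (4.5875, -7.2517, -0.4576)
step 4: θ'=0.1674 (R=1.6000) → pose (5.5609, -7.3940, 0.1674)
step 5: θ'=0.1674 (straight) → pose (5.8075, -7.3523, 0.1674)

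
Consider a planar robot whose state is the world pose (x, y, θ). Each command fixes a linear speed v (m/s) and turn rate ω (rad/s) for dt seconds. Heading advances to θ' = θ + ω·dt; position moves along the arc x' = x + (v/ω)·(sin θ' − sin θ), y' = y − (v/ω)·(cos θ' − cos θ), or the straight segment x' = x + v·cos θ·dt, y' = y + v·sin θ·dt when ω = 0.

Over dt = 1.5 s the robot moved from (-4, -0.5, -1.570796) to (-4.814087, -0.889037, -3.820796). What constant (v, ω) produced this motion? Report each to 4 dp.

v = 0.7500, ω = -1.5000

Δθ = -3.820796 − -1.570796 = -2.250000
ω = Δθ/dt = -2.250000/1.5 = -1.5000
R = Δx/(sin θ' − sin θ) = -0.5000
v = R·ω = -0.5000·-1.5000 = 0.7500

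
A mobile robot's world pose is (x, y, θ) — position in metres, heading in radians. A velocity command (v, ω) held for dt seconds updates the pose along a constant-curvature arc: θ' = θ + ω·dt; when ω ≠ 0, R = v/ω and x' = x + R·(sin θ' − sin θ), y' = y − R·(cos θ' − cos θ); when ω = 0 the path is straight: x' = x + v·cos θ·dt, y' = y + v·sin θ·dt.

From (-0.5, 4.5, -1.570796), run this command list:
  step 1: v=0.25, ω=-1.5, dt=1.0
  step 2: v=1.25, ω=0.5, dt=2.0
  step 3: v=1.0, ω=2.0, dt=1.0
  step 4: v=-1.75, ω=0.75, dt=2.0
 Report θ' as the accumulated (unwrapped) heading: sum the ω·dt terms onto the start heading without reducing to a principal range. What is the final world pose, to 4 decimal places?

(-4.7436, 0.3019, 1.4292)

step 1: θ'=-3.0708 (R=-0.1667) → pose (-0.6549, 4.3338, -3.0708)
step 2: θ'=-2.0708 (R=2.5000) → pose (-2.6720, 3.0386, -2.0708)
step 3: θ'=-0.0708 (R=0.5000) → pose (-2.2686, 2.3001, -0.0708)
step 4: θ'=1.4292 (R=-2.3333) → pose (-4.7436, 0.3019, 1.4292)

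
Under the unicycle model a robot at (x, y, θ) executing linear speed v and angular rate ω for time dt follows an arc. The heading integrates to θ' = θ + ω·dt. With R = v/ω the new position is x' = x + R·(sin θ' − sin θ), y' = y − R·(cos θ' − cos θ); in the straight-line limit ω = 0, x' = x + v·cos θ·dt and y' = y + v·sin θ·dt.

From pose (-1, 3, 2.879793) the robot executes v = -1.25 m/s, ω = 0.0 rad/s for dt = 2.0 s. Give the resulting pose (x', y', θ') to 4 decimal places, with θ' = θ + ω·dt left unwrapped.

(1.4148, 2.3530, 2.8798)

θ' = 2.8798 + 0.0·2.0 = 2.8798
ω = 0 → straight: x' = -1 + -1.25·cos(2.8798)·2.0 = 1.4148
y' = 3 + -1.25·sin(2.8798)·2.0 = 2.3530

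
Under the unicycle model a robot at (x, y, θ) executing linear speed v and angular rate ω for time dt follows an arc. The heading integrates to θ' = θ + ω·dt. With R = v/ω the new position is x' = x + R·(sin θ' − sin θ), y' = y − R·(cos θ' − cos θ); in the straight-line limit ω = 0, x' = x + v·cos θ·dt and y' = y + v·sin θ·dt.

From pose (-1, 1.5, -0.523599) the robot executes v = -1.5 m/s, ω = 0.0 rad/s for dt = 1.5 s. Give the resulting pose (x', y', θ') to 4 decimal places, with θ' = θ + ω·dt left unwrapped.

(-2.9486, 2.6250, -0.5236)

θ' = -0.5236 + 0.0·1.5 = -0.5236
ω = 0 → straight: x' = -1 + -1.5·cos(-0.5236)·1.5 = -2.9486
y' = 1.5 + -1.5·sin(-0.5236)·1.5 = 2.6250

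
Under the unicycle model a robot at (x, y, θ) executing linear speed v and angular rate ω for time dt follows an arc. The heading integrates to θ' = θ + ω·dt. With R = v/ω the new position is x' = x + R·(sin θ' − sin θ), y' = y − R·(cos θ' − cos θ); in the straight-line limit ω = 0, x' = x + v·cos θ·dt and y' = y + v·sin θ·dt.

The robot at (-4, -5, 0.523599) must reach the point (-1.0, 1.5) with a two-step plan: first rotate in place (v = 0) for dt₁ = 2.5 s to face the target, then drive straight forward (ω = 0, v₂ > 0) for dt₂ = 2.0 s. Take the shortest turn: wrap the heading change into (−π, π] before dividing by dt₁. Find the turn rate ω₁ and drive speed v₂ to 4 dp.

heading to target = atan2(1.5−-5, -1−-4) = 1.1384
Δθ = wrap(1.1384 − 0.5236) = 0.6148; ω₁ = Δθ/dt₁ = 0.2459
distance = √((-1−-4)² + (1.5−-5)²) = 7.1589; v₂ = distance/dt₂ = 3.5795

ω₁ = 0.2459, v₂ = 3.5795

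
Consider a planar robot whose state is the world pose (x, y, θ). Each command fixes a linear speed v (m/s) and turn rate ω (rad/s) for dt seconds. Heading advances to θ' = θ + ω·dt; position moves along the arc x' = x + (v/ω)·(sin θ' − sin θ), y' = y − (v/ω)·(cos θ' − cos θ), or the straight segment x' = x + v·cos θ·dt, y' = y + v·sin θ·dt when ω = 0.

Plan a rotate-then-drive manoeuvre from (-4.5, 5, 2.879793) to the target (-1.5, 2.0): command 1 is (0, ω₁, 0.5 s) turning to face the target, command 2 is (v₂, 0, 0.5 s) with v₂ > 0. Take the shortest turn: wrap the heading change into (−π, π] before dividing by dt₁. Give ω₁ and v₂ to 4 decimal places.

ω₁ = 5.2360, v₂ = 8.4853

heading to target = atan2(2−5, -1.5−-4.5) = -0.7854
Δθ = wrap(-0.7854 − 2.8798) = 2.6180; ω₁ = Δθ/dt₁ = 5.2360
distance = √((-1.5−-4.5)² + (2−5)²) = 4.2426; v₂ = distance/dt₂ = 8.4853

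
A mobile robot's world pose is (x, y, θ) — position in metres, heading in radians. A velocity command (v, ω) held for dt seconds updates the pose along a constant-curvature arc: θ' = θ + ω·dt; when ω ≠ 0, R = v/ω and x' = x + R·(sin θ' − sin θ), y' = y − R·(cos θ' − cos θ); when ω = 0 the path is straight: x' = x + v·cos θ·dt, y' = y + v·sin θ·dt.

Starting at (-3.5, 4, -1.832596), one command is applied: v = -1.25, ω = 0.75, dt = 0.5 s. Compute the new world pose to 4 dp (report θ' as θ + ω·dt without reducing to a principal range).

θ' = -1.8326 + 0.75·0.5 = -1.4576
R = v/ω = -1.25/0.75 = -1.6667
x' = -3.5 + -1.6667·(sin -1.4576 − sin -1.8326) = -3.4539
y' = 4 − -1.6667·(cos -1.4576 − cos -1.8326) = 4.6196

(-3.4539, 4.6196, -1.4576)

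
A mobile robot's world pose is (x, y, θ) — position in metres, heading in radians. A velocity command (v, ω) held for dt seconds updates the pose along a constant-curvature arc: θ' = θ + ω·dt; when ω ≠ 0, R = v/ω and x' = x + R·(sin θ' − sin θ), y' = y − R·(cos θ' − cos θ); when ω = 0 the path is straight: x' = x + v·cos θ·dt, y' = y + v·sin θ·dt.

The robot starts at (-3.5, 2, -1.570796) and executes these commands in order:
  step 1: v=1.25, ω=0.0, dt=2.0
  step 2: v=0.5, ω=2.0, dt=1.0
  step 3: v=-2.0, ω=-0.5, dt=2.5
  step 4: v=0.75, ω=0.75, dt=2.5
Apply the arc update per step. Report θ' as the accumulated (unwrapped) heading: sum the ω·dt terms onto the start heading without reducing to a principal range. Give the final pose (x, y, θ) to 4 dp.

(-6.1361, 0.3710, 1.0542)

step 1: θ'=-1.5708 (straight) → pose (-3.5000, -0.5000, -1.5708)
step 2: θ'=0.4292 (R=0.2500) → pose (-3.1460, -0.7273, 0.4292)
step 3: θ'=-0.8208 (R=4.0000) → pose (-7.7373, 0.1833, -0.8208)
step 4: θ'=1.0542 (R=1.0000) → pose (-6.1361, 0.3710, 1.0542)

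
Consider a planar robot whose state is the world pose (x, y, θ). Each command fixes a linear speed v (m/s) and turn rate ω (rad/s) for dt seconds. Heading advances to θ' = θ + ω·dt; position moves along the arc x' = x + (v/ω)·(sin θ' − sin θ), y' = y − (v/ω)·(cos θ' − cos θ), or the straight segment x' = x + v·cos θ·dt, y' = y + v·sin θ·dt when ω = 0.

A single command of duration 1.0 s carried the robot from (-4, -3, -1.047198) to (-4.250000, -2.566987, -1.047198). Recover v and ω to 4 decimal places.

v = -0.5000, ω = 0.0000

Δθ = -1.047198 − -1.047198 = 0.000000
ω = Δθ/dt = 0.000000/1.0 = 0.0000
ω = 0 → v = (Δx·cos θ + Δy·sin θ)/dt = -0.5000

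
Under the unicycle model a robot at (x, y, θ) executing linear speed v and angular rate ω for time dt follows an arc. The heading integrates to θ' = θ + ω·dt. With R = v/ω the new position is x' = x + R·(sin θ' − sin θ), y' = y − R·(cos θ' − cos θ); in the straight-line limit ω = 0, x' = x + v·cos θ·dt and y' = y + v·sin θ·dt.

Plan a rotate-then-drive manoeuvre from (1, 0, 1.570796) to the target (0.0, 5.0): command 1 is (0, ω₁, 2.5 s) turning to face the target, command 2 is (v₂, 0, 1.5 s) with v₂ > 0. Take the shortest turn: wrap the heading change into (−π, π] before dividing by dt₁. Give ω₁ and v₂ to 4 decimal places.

ω₁ = 0.0790, v₂ = 3.3993

heading to target = atan2(5−0, 0−1) = 1.7682
Δθ = wrap(1.7682 − 1.5708) = 0.1974; ω₁ = Δθ/dt₁ = 0.0790
distance = √((0−1)² + (5−0)²) = 5.0990; v₂ = distance/dt₂ = 3.3993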